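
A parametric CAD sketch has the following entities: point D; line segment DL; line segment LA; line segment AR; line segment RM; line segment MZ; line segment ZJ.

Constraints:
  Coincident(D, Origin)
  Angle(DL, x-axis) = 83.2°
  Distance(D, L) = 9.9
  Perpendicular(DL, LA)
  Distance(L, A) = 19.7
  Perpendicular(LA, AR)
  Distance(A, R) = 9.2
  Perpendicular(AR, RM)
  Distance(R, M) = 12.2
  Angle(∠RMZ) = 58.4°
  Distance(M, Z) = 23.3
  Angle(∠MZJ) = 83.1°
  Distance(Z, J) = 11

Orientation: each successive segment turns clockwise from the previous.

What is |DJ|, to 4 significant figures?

31.46

∠RMZ = 58.4° gives MZ at 51.60° from the x-axis; with |MZ| = 23.3, Z = (22.00, 18.07). ∠MZJ = 83.1° gives ZJ at -45.30° from the x-axis; with |ZJ| = 11.0, J = (29.74, 10.25). Then |DJ| = |J − D| = 31.46.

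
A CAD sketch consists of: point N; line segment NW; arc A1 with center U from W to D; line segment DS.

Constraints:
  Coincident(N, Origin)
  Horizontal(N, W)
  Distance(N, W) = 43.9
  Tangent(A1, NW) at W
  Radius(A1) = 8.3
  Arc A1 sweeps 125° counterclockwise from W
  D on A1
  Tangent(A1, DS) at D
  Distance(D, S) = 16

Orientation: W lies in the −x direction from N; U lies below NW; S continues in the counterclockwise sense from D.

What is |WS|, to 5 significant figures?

26.275

N is at the origin; NW is horizontal with |NW| = 43.9 and W on the −x side, so W = (-43.900, 0.0000). The tangent condition forces UW to be normal to NW, so U = W + (0, -8.3) = (-43.900, -8.3000). On A1, W sits at bearing 90° from U; a 125° counterclockwise sweep puts D at bearing 215°, so D = U + 8.3·(cos 215°, sin 215°) = (-50.699, -13.061). The tangent condition forces UD to be normal to DS, so DS runs along (−sin 215°, cos 215°); with |DS| = 16.0, S = (-41.522, -26.167). Then |WS| = |S − W| = 26.275.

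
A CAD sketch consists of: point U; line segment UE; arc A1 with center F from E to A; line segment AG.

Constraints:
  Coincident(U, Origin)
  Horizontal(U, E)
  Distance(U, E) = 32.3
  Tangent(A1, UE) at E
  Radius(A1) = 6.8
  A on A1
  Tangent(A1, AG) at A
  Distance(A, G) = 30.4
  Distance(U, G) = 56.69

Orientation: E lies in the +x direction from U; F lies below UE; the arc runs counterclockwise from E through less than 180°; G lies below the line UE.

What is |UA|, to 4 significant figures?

28.78

U is at the origin; U and E share the same y with |UE| = 32.3 and E on the +x side, so E = (32.30, 0.000). Tangency of A1 to UE means the radius FE is perpendicular to UE, so F = E + (0, -6.8) = (32.30, -6.800). Since FA ⟂ AG (tangency), |FG| = √(6.8² + 30.4²) = 31.15 regardless of where A sits on A1. So G lies on both circle(U, 56.69) and circle(F, 31.15); the below-UE intersection is G = (44.09, -35.63). A is the foot of the tangent from G: A = (26.72, -10.69).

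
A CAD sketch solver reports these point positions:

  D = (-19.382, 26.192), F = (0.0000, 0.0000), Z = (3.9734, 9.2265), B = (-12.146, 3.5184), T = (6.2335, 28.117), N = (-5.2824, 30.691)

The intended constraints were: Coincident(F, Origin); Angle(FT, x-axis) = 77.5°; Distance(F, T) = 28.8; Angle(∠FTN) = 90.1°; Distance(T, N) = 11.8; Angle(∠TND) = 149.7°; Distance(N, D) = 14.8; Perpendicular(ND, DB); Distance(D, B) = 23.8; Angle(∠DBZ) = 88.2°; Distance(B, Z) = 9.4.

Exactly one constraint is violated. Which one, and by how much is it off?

Distance(B, Z) = 9.4 — off by 7.70.

F = (0.00, 0.00) ✓; FT at 77.50° ✓; |FT| = 28.80 ✓; ∠FTN = 90.10° ✓; |TN| = 11.80 ✓; ∠TND = 149.7° ✓; |ND| = 14.80 ✓; ∠(ND, DB) = 90.00° ✓; |DB| = 23.80 ✓; ∠DBZ = 88.20° ✓; |BZ| = 17.10 ✗.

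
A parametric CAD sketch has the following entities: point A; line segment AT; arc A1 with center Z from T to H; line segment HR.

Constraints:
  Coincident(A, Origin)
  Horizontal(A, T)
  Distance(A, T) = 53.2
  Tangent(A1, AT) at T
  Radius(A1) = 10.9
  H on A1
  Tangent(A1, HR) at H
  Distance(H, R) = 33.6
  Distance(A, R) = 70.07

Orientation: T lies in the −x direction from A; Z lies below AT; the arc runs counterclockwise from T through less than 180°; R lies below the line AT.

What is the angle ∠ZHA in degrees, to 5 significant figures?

6.0508°

Checks: A.y = 0.00, T.y = 0.00 ✓; |ZT| = 10.90 ✓; |ZH| = 10.90 ✓; ∠(ZH, HR) = 90.00° ✓; |HR| = 33.60 ✓; |AR| = 70.07 ✓.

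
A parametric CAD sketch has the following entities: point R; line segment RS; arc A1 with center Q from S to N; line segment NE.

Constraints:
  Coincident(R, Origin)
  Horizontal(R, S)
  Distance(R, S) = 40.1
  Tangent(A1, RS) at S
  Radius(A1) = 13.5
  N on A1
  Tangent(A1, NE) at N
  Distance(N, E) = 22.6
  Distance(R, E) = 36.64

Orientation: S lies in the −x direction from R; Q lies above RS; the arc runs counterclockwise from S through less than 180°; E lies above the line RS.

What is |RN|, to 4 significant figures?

28.81

R is at the origin; R and S share the same y with |RS| = 40.1 and S on the −x side, so S = (-40.10, 0.000). Tangency of A1 to RS means the radius QS is perpendicular to RS, so Q = S + (0, 13.5) = (-40.10, 13.50). Since QN ⟂ NE (tangency), |QE| = √(13.5² + 22.6²) = 26.33 regardless of where N sits on A1. So E lies on both circle(R, 36.64) and circle(Q, 26.33); the above-RS intersection is E = (-20.11, 30.63). N is the foot of the tangent from E: N = (-27.30, 9.204).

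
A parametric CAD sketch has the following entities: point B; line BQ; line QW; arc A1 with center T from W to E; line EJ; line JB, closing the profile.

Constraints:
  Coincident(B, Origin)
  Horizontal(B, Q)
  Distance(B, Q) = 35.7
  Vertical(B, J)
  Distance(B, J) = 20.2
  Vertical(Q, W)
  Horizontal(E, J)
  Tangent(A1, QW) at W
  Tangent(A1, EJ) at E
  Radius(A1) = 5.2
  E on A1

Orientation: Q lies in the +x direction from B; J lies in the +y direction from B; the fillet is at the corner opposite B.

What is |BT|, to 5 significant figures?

33.989

B and J share the same x with |BJ| = 20.2 and J on the +y side, so J = (0.0000, 20.200). The virtual corner opposite B is at (35.700, 20.200). Tangency of A1 to QW means the radius TW is perpendicular to QW and tangency of A1 to EJ means the radius TE is perpendicular to EJ, with radius 5.2, so the center T sits 5.2 in from both sides at T = (30.500, 15.000). Then |BT| = |T − B| = 33.989.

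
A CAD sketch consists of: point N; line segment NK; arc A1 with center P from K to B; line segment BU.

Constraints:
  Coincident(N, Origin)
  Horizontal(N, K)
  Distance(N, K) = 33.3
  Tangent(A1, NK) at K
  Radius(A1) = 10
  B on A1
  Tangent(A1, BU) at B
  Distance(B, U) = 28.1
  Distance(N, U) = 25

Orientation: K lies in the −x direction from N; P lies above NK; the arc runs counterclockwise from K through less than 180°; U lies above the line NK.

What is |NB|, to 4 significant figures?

26.12

Checks: |PB| = 10.00 ✓; ∠(PB, BU) = 90.00° ✓; |BU| = 28.10 ✓; |NU| = 25.00 ✓.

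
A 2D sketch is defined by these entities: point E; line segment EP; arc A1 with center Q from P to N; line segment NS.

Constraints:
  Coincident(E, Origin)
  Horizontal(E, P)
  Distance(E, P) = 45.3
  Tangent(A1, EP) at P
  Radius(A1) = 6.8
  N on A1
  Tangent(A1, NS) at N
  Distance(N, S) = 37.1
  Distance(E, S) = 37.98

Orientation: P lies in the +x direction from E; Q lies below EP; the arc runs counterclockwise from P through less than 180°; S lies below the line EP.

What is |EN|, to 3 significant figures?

39.8

Checks: |QN| = 6.800 ✓; ∠(QN, NS) = 90.00° ✓; |NS| = 37.10 ✓; |ES| = 37.98 ✓.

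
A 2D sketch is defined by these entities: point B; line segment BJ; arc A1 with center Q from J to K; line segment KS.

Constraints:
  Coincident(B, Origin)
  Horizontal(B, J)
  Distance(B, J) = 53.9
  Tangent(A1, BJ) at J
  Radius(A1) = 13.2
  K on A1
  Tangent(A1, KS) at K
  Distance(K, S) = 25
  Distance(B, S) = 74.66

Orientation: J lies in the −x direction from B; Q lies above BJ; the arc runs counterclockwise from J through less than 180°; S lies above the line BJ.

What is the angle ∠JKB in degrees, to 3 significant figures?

84.6°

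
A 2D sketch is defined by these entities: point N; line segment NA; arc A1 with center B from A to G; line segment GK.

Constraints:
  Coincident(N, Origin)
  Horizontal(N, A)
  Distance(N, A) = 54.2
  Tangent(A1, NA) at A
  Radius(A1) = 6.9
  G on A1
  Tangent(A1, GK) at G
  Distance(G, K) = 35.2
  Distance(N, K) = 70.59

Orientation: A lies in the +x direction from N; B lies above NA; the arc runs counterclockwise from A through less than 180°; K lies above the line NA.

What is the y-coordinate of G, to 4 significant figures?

7.848

N is at the origin; NA is horizontal with |NA| = 54.2 and A on the +x side, so A = (54.20, 0.000). Tangency of A1 to NA means the radius BA is perpendicular to NA, so B = A + (0, 6.9) = (54.20, 6.900). Since BG ⟂ GK (tangency), |BK| = √(6.9² + 35.2²) = 35.87 regardless of where G sits on A1. So K lies on both circle(N, 70.59) and circle(B, 35.87); the above-NA intersection is K = (56.20, 42.71). G is the foot of the tangent from K: G = (61.03, 7.848).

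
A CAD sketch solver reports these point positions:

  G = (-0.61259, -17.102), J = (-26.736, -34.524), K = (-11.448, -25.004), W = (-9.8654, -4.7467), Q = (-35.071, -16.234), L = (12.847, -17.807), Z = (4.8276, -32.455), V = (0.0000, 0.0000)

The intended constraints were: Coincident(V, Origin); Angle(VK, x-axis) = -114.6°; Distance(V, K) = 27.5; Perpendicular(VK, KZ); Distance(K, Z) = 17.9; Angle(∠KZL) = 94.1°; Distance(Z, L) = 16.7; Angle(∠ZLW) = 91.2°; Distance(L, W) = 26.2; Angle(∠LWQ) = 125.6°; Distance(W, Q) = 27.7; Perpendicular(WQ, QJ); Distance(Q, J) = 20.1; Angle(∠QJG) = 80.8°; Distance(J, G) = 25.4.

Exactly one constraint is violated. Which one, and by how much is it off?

Distance(J, G) = 25.4 — off by 6.00.

V = (0.00, 0.00) ✓; VK at -114.6° ✓; |VK| = 27.50 ✓; ∠(VK, KZ) = 90.00° ✓; |KZ| = 17.90 ✓; ∠KZL = 94.10° ✓; |ZL| = 16.70 ✓; ∠ZLW = 91.20° ✓; |LW| = 26.20 ✓; ∠LWQ = 125.6° ✓; |WQ| = 27.70 ✓; ∠(WQ, QJ) = 90.00° ✓; |QJ| = 20.10 ✓; ∠QJG = 80.80° ✓; |JG| = 31.40 ✗.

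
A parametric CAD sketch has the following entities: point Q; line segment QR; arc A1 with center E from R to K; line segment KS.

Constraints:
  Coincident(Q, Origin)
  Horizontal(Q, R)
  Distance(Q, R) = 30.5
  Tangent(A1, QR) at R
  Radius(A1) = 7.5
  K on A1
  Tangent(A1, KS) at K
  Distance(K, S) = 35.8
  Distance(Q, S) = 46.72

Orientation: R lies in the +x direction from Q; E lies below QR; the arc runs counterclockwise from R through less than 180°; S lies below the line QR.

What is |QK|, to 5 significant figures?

24.012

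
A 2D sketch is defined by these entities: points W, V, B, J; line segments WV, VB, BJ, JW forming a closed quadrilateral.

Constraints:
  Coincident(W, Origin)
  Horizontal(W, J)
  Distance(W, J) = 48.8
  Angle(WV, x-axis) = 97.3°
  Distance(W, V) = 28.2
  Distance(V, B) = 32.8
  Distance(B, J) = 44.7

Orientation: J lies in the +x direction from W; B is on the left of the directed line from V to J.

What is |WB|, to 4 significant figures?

47.71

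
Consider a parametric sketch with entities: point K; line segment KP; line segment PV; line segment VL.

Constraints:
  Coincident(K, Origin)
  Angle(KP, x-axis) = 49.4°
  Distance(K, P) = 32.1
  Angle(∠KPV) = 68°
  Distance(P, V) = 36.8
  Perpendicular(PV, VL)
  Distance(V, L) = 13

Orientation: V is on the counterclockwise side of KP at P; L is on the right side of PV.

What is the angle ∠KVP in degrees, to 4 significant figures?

50.23°

K is at the origin; KP runs at 49.4° with length 32.1, so P = 32.1·(cos 49.4°, sin 49.4°) = (20.89, 24.37). ∠KPV = 68.0°, so PV runs at 49.4° + (180° − 68.0°) = 161.4° from the x-axis; with |PV| = 36.8, V = P + 36.8·(cos 161.4°, sin 161.4°) = (-13.99, 36.11). Then cos ∠KVP = VK·VP / (|VK||VP|), giving 50.23°.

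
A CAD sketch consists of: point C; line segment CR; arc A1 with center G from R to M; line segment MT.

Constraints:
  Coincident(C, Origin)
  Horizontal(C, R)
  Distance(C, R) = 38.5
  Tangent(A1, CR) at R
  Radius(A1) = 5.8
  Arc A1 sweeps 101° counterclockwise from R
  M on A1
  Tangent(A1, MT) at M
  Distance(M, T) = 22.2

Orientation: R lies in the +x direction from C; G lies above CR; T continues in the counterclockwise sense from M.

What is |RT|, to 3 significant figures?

28.7

C is at the origin; CR is horizontal with |CR| = 38.5 and R on the +x side, so R = (38.5, 0.00). A1 meets CR tangentially, so GR is at right angles to CR, so G = R + (0, 5.8) = (38.5, 5.80). On A1, R sits at bearing -90° from G; a 101° counterclockwise sweep puts M at bearing 11°, so M = G + 5.8·(cos 11°, sin 11°) = (44.2, 6.91). The tangent condition forces GM to be normal to MT, so MT runs along (−sin 11°, cos 11°); with |MT| = 22.2, T = (40.0, 28.7). Then |RT| = |T − R| = 28.7.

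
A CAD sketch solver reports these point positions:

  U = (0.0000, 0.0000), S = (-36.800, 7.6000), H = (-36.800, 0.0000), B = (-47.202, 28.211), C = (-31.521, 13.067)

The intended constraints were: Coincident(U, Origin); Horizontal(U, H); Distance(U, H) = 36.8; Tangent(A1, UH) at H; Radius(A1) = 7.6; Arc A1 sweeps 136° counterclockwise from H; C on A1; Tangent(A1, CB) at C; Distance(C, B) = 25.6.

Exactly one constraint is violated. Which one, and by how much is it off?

Distance(C, B) = 25.6 — off by 3.80.

U = (0.00, 0.00) ✓; U.y = 0.00, H.y = 0.00 ✓; |UH| = 36.80 ✓; ∠(SH, HU) = 90.00° ✓; |SH| = 7.600 ✓; bearing(S→C) − bearing(S→H) = 136.0° ✓; |SC| = 7.600 ✓; ∠(SC, CB) = 90.00° ✓; |CB| = 21.80 ✗.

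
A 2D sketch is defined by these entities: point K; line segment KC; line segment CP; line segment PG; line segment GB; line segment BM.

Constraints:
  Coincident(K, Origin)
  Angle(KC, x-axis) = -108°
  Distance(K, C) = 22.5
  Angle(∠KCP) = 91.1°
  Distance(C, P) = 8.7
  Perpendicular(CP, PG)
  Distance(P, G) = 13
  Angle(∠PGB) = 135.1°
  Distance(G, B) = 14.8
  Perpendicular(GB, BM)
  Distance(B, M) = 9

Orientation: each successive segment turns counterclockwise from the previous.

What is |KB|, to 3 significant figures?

1.64

K is at the origin; KC runs at -108.0° with length 22.5, so C = (-6.95, -21.4). ∠KCP = 91.1° gives CP at -19.1° from the x-axis; with |CP| = 8.7, P = (1.27, -24.2). CP ⟂ PG, so PG runs at 70.9°; with |PG| = 13.0, G = (5.52, -12.0). ∠PGB = 135.1° gives GB at 116° from the x-axis; with |GB| = 14.8, B = (-0.919, 1.36). Then |KB| = |B − K| = 1.64.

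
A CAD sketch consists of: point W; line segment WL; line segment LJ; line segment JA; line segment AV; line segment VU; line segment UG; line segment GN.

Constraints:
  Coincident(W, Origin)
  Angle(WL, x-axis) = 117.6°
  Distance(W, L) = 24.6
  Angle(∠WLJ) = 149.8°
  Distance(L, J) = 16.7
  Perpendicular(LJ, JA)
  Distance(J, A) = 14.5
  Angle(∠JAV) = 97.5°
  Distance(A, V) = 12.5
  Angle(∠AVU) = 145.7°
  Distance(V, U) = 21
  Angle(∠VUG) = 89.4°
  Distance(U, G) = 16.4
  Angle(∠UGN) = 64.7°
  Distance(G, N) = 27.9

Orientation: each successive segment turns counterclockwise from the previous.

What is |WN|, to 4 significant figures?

31.34

W is at the origin; WL runs at 117.6° with length 24.6, so L = (-11.40, 21.80). ∠WLJ = 149.8° gives LJ at 147.8° from the x-axis; with |LJ| = 16.7, J = (-25.53, 30.70). The perpendicularity gives JA at right angles to LJ, so JA runs at -122.2°; with |JA| = 14.5, A = (-33.26, 18.43). ∠JAV = 97.5° gives AV at -39.70° from the x-axis; with |AV| = 12.5, V = (-23.64, 10.45). ∠AVU = 145.7° gives VU at -5.400° from the x-axis; with |VU| = 21.0, U = (-2.731, 8.469). ∠VUG = 89.4° gives UG at 85.20° from the x-axis; with |UG| = 16.4, G = (-1.359, 24.81). ∠UGN = 64.7° gives GN at -159.5° from the x-axis; with |GN| = 27.9, N = (-27.49, 15.04). Then |WN| = |N − W| = 31.34.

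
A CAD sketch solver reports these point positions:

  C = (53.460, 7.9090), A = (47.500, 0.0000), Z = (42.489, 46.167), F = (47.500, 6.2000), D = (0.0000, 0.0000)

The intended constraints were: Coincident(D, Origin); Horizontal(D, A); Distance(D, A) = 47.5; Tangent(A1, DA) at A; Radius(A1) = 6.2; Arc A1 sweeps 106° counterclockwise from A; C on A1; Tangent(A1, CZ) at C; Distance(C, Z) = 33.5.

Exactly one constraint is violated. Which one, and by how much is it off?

Distance(C, Z) = 33.5 — off by 6.30.

D = (0.00, 0.00) ✓; D.y = 0.00, A.y = 0.00 ✓; |DA| = 47.50 ✓; ∠(FA, AD) = 90.00° ✓; |FA| = 6.200 ✓; bearing(F→C) − bearing(F→A) = 106.0° ✓; |FC| = 6.200 ✓; ∠(FC, CZ) = 90.00° ✓; |CZ| = 39.80 ✗.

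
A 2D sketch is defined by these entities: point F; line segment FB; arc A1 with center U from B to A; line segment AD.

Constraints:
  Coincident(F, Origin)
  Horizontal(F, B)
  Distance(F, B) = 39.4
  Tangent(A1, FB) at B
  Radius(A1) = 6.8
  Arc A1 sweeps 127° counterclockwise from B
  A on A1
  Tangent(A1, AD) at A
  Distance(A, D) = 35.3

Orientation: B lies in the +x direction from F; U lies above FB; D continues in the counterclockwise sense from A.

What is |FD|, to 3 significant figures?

45.6

F is at the origin; F and B share the same y with |FB| = 39.4 and B on the +x side, so B = (39.4, 0.00). Tangency of A1 to FB means the radius UB is perpendicular to FB, so U = B + (0, 6.8) = (39.4, 6.80). On A1, B sits at bearing -90° from U; a 127° counterclockwise sweep puts A at bearing 37°, so A = U + 6.8·(cos 37°, sin 37°) = (44.8, 10.9). The tangent condition forces UA to be normal to AD, so AD runs along (−sin 37°, cos 37°); with |AD| = 35.3, D = (23.6, 39.1). Then |FD| = |D − F| = 45.6.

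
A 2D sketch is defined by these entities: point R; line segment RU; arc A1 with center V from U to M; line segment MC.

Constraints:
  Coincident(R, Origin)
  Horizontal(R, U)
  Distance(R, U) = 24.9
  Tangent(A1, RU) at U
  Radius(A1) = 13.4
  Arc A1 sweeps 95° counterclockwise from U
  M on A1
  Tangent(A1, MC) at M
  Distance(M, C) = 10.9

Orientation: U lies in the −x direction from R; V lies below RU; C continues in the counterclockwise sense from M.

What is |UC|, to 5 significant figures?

28.288

R is at the origin; R and U share the same y with |RU| = 24.9 and U on the −x side, so U = (-24.900, 0.0000). Tangency of A1 to RU means the radius VU is perpendicular to RU, so V = U + (0, -13.4) = (-24.900, -13.400). On A1, U sits at bearing 90° from V; a 95° counterclockwise sweep puts M at bearing 185°, so M = V + 13.4·(cos 185°, sin 185°) = (-38.249, -14.568). A1 meets MC tangentially, so VM is at right angles to MC, so MC runs along (−sin 185°, cos 185°); with |MC| = 10.9, C = (-37.299, -25.426). Then |UC| = |C − U| = 28.288.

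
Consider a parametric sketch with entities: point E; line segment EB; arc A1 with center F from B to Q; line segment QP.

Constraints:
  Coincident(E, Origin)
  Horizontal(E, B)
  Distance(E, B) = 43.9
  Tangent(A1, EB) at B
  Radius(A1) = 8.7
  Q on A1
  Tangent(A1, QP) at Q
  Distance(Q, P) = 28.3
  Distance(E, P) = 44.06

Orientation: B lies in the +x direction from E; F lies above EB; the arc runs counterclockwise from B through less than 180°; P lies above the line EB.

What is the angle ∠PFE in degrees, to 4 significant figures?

69.27°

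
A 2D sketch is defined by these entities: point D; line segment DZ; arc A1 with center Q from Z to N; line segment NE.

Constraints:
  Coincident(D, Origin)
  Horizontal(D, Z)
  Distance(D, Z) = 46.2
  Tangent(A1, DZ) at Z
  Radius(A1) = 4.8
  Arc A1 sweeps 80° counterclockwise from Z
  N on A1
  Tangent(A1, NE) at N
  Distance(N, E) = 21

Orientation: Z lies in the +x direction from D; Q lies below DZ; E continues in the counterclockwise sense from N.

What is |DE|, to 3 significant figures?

45.1

D is at the origin; D and Z share the same y with |DZ| = 46.2 and Z on the +x side, so Z = (46.2, 0.00). A1 meets DZ tangentially, so QZ is at right angles to DZ, so Q = Z + (0, -4.8) = (46.2, -4.80). On A1, Z sits at bearing 90° from Q; an 80° counterclockwise sweep puts N at bearing 170°, so N = Q + 4.8·(cos 170°, sin 170°) = (41.5, -3.97). The tangent condition forces QN to be normal to NE, so NE runs along (−sin 170°, cos 170°); with |NE| = 21.0, E = (37.8, -24.6). Then |DE| = |E − D| = 45.1.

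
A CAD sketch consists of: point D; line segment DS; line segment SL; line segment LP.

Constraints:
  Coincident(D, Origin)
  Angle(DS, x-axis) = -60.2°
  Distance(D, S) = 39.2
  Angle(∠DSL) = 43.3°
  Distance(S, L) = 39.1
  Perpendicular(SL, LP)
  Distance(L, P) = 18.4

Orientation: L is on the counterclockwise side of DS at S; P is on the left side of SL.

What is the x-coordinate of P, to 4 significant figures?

10.72

D is at the origin; DS runs at -60.2° with length 39.2, so S = 39.2·(cos -60.2°, sin -60.2°) = (19.48, -34.02). ∠DSL = 43.3°, so SL runs at -60.2° + (180° − 43.3°) = 76.50° from the x-axis; with |SL| = 39.1, L = S + 39.1·(cos 76.50°, sin 76.50°) = (28.61, 4.003). The perpendicularity gives LP at right angles to SL; with |LP| = 18.4 on the left of SL, P = L + 18.4·(-0.9724, 0.2334) = (10.72, 8.299). So P.x = 10.72.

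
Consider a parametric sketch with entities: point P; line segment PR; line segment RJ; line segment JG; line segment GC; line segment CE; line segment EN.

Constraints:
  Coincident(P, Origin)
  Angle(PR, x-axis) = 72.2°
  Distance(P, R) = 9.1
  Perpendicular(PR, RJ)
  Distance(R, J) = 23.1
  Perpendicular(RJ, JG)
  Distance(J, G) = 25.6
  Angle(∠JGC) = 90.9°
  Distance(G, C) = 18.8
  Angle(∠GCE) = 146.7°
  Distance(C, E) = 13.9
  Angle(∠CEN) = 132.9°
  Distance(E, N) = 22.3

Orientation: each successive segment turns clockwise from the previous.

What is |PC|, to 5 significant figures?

17.338

P is at the origin; PR runs at 72.2° with length 9.1, so R = (2.7818, 8.6644). The perpendicularity gives RJ at right angles to PR, so RJ runs at -17.800°; with |RJ| = 23.1, J = (24.776, 1.6028). RJ is perpendicular to JG, so JG runs at -107.80°; with |JG| = 25.6, G = (16.950, -22.772). ∠JGC = 90.9° gives GC at 163.10° from the x-axis; with |GC| = 18.8, C = (-1.0379, -17.306). Then |PC| = |C − P| = 17.338.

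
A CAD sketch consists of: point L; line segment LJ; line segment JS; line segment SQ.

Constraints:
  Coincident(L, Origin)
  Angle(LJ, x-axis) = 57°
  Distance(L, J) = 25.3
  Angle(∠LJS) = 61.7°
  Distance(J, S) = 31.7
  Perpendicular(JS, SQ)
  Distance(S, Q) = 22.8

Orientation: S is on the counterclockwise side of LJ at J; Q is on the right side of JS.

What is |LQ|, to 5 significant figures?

49.195

∠LJS = 61.7°, so JS runs at 57.0° + (180° − 61.7°) = 175.30° from the x-axis; with |JS| = 31.7, S = J + 31.7·(cos 175.30°, sin 175.30°) = (-17.814, 23.816). JS ⟂ SQ; with |SQ| = 22.8 on the right of JS, Q = S + 22.8·(0.081939, 0.99664) = (-15.946, 46.539). Then |LQ| = |Q − L| = 49.195.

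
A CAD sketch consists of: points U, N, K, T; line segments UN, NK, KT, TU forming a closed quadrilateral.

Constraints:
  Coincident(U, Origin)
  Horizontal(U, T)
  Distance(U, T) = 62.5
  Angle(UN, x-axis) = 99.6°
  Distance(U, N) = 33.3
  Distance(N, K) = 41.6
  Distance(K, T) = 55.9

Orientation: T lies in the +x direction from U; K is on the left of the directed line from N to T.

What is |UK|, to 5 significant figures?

58.157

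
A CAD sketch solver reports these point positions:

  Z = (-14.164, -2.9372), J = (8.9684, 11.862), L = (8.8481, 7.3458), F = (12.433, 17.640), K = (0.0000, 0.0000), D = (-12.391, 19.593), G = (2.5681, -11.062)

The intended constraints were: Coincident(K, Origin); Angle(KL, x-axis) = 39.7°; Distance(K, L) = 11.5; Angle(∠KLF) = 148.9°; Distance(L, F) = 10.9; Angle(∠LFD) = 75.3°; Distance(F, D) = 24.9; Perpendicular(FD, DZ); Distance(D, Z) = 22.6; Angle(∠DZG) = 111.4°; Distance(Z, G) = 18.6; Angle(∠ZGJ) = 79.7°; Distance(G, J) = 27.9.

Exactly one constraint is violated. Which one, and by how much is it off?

Distance(G, J) = 27.9 — off by 4.10.

K = (0.00, 0.00) ✓; KL at 39.70° ✓; |KL| = 11.50 ✓; ∠KLF = 148.9° ✓; |LF| = 10.90 ✓; ∠LFD = 75.30° ✓; |FD| = 24.90 ✓; ∠(FD, DZ) = 90.00° ✓; |DZ| = 22.60 ✓; ∠DZG = 111.4° ✓; |ZG| = 18.60 ✓; ∠ZGJ = 79.70° ✓; |GJ| = 23.80 ✗.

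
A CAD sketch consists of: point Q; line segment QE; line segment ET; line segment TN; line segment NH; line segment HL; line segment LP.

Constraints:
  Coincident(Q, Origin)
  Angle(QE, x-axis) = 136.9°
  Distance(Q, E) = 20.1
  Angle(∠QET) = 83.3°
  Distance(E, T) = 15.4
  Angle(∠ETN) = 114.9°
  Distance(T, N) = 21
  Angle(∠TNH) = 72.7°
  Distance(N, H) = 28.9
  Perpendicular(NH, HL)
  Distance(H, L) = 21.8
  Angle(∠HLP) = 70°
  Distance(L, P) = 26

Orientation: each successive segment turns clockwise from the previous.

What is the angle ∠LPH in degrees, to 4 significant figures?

47.85°

Q is at the origin; QE runs at 136.9° with length 20.1, so E = (-14.68, 13.73). ∠QET = 83.3° gives ET at 40.20° from the x-axis; with |ET| = 15.4, T = (-2.914, 23.67). ∠ETN = 114.9° gives TN at -24.90° from the x-axis; with |TN| = 21.0, N = (16.13, 14.83). ∠TNH = 72.7° gives NH at -132.2° from the x-axis; with |NH| = 28.9, H = (-3.279, -6.577). NH is perpendicular to HL, so HL runs at 137.8°; with |HL| = 21.8, L = (-19.43, 8.066). ∠HLP = 70.0° gives LP at 27.80° from the x-axis; with |LP| = 26.0, P = (3.571, 20.19). Then cos ∠LPH = PL·PH / (|PL||PH|), giving 47.85°.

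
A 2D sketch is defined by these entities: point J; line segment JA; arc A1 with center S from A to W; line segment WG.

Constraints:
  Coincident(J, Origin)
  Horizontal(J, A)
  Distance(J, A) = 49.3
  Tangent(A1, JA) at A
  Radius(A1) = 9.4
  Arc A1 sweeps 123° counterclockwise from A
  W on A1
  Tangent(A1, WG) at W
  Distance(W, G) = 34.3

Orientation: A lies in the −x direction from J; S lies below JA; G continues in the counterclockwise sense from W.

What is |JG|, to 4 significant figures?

57.93

J is at the origin; J and A share the same y with |JA| = 49.3 and A on the −x side, so A = (-49.30, 0.000). A1 meets JA tangentially, so SA is at right angles to JA, so S = A + (0, -9.4) = (-49.30, -9.400). On A1, A sits at bearing 90° from S; a 123° counterclockwise sweep puts W at bearing 213°, so W = S + 9.4·(cos 213°, sin 213°) = (-57.18, -14.52). Tangency of A1 to WG means the radius SW is perpendicular to WG, so WG runs along (−sin 213°, cos 213°); with |WG| = 34.3, G = (-38.50, -43.29). Then |JG| = |G − J| = 57.93.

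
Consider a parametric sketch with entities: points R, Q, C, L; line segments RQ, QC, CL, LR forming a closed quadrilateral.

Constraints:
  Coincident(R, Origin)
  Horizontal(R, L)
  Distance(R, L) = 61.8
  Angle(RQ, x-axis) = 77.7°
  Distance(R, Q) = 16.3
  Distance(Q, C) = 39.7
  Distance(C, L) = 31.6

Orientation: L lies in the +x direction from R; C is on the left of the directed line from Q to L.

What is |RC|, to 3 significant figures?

48.9

Checks: R = (0.00, 0.00) ✓; |QC| = 39.70 ✓; |CL| = 31.60 ✓.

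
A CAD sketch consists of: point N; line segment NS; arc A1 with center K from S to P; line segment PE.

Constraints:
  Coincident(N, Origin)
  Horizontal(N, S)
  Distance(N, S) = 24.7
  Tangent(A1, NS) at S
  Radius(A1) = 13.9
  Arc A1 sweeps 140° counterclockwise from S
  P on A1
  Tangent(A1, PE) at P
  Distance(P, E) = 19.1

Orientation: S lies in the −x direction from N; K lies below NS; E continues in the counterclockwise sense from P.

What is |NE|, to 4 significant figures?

41.44

N is at the origin; NS is horizontal with |NS| = 24.7 and S on the −x side, so S = (-24.70, 0.000). Tangency of A1 to NS means the radius KS is perpendicular to NS, so K = S + (0, -13.9) = (-24.70, -13.90). On A1, S sits at bearing 90° from K; a 140° counterclockwise sweep puts P at bearing 230°, so P = K + 13.9·(cos 230°, sin 230°) = (-33.63, -24.55). The tangent condition forces KP to be normal to PE, so PE runs along (−sin 230°, cos 230°); with |PE| = 19.1, E = (-19.00, -36.83). Then |NE| = |E − N| = 41.44.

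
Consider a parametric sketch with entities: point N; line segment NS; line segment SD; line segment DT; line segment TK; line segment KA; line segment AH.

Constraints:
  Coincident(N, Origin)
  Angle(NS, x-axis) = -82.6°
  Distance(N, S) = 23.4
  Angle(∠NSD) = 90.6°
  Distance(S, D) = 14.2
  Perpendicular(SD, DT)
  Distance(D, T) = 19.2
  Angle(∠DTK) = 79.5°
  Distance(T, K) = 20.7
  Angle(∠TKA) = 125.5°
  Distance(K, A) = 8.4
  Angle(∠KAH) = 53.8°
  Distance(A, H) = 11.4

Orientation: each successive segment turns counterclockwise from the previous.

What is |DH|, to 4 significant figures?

16.20

N is at the origin; NS runs at -82.6° with length 23.4, so S = (3.014, -23.21). ∠NSD = 90.6° gives SD at 6.800° from the x-axis; with |SD| = 14.2, D = (17.11, -21.52). SD is perpendicular to DT, so DT runs at 96.80°; with |DT| = 19.2, T = (14.84, -2.459). ∠DTK = 79.5° gives TK at -162.7° from the x-axis; with |TK| = 20.7, K = (-4.923, -8.614). ∠TKA = 125.5° gives KA at -108.2° from the x-axis; with |KA| = 8.4, A = (-7.547, -16.59). ∠KAH = 53.8° gives AH at 18.00° from the x-axis; with |AH| = 11.4, H = (3.295, -13.07). Then |DH| = |H − D| = 16.20.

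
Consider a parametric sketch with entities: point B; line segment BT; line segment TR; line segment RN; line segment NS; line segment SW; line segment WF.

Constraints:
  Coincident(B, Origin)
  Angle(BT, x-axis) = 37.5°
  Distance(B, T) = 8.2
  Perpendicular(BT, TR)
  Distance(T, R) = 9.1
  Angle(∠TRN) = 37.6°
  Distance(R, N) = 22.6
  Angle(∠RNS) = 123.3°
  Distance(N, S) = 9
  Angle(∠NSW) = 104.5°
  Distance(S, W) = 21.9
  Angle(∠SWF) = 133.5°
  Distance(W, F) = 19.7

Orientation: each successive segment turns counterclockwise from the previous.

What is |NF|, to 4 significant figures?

38.12

B is at the origin; BT runs at 37.5° with length 8.2, so T = (6.505, 4.992). The perpendicularity gives TR at right angles to BT, so TR runs at 127.5°; with |TR| = 9.1, R = (0.9658, 12.21). ∠TRN = 37.6° gives RN at -90.10° from the x-axis; with |RN| = 22.6, N = (0.9263, -10.39). ∠RNS = 123.3° gives NS at -33.40° from the x-axis; with |NS| = 9.0, S = (8.440, -15.34). ∠NSW = 104.5° gives SW at 42.10° from the x-axis; with |SW| = 21.9, W = (24.69, -0.6606). ∠SWF = 133.5° gives WF at 88.60° from the x-axis; with |WF| = 19.7, F = (25.17, 19.03). Then |NF| = |F − N| = 38.12.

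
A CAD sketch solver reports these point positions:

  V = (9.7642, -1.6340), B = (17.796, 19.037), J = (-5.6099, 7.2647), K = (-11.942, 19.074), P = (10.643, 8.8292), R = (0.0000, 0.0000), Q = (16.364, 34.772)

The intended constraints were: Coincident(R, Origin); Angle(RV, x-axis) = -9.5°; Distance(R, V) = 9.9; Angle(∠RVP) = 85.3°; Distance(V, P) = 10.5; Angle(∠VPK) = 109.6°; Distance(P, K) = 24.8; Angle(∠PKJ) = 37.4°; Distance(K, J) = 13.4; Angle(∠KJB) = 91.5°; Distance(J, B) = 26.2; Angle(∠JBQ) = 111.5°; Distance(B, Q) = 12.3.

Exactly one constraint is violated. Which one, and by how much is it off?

Distance(B, Q) = 12.3 — off by 3.50.

R = (0.00, 0.00) ✓; RV at -9.500° ✓; |RV| = 9.900 ✓; ∠RVP = 85.30° ✓; |VP| = 10.50 ✓; ∠VPK = 109.6° ✓; |PK| = 24.80 ✓; ∠PKJ = 37.40° ✓; |KJ| = 13.40 ✓; ∠KJB = 91.50° ✓; |JB| = 26.20 ✓; ∠JBQ = 111.5° ✓; |BQ| = 15.80 ✗.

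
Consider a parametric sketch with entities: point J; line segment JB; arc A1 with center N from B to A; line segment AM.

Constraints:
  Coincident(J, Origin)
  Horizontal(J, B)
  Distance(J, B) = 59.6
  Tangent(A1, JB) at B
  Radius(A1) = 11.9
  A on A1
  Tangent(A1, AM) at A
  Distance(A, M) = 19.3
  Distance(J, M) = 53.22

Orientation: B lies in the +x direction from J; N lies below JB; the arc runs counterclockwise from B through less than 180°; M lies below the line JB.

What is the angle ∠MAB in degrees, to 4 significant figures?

139.8°

J is at the origin; JB is horizontal with |JB| = 59.6 and B on the +x side, so B = (59.60, 0.000). The tangent condition forces NB to be normal to JB, so N = B + (0, -11.9) = (59.60, -11.90). Since NA ⟂ AM (tangency), |NM| = √(11.9² + 19.3²) = 22.67 regardless of where A sits on A1. So M lies on both circle(J, 53.22) and circle(N, 22.67); the below-JB intersection is M = (44.66, -28.95). A is the foot of the tangent from M: A = (47.87, -9.921).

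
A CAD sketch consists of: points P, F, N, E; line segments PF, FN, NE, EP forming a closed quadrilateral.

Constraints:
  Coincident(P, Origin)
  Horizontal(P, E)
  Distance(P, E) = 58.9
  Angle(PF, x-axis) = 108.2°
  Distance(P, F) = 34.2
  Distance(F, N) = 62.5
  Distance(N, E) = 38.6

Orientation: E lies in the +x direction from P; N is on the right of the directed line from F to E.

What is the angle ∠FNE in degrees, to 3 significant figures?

96.0°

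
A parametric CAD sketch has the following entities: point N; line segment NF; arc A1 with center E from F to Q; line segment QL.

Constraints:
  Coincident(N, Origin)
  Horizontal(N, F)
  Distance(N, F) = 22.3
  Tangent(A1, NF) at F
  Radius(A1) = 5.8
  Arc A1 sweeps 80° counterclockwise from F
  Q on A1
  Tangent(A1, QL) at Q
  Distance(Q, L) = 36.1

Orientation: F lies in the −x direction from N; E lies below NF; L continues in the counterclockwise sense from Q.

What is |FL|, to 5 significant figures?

42.086

N is at the origin; N and F share the same y with |NF| = 22.3 and F on the −x side, so F = (-22.300, 0.0000). A1 meets NF tangentially, so EF is at right angles to NF, so E = F + (0, -5.8) = (-22.300, -5.8000). On A1, F sits at bearing 90° from E; an 80° counterclockwise sweep puts Q at bearing 170°, so Q = E + 5.8·(cos 170°, sin 170°) = (-28.012, -4.7928). Since A1 is tangent to QL there, EQ ⟂ QL, so QL runs along (−sin 170°, cos 170°); with |QL| = 36.1, L = (-34.281, -40.344). Then |FL| = |L − F| = 42.086.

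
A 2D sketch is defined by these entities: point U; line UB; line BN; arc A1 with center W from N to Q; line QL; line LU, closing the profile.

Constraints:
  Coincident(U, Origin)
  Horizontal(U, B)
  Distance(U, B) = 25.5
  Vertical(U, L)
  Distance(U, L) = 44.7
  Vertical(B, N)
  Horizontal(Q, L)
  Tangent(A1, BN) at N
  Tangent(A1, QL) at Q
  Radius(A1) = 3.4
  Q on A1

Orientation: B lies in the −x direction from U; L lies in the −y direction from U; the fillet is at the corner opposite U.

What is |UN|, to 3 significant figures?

48.5

U is at the origin; UB is horizontal with |UB| = 25.5 and B on the −x side, so B = (-25.5, 0.00). U and L share the same x with |UL| = 44.7 and L on the −y side, so L = (0.00, -44.7). The virtual corner opposite U is at (-25.5, -44.7). The tangent condition forces WN to be normal to BN and tangency of A1 to QL means the radius WQ is perpendicular to QL, with radius 3.4, so the center W sits 3.4 in from both sides at W = (-22.1, -41.3). That places the tangent points at N = (-25.5, -41.3) on BN and Q = (-22.1, -44.7) on QL. Then |UN| = |N − U| = 48.5.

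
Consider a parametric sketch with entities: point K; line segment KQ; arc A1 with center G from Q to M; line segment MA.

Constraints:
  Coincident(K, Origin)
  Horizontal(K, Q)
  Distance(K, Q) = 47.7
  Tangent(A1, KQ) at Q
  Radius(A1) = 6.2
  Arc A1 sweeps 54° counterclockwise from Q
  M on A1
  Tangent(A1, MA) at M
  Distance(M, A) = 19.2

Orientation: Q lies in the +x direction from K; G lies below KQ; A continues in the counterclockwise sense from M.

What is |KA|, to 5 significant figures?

36.236

K is at the origin; K and Q share the same y with |KQ| = 47.7 and Q on the +x side, so Q = (47.700, 0.0000). Since A1 is tangent to KQ there, GQ ⟂ KQ, so G = Q + (0, -6.2) = (47.700, -6.2000). On A1, Q sits at bearing 90° from G; a 54° counterclockwise sweep puts M at bearing 144°, so M = G + 6.2·(cos 144°, sin 144°) = (42.684, -2.5557). Since A1 is tangent to MA there, GM ⟂ MA, so MA runs along (−sin 144°, cos 144°); with |MA| = 19.2, A = (31.399, -18.089). Then |KA| = |A − K| = 36.236.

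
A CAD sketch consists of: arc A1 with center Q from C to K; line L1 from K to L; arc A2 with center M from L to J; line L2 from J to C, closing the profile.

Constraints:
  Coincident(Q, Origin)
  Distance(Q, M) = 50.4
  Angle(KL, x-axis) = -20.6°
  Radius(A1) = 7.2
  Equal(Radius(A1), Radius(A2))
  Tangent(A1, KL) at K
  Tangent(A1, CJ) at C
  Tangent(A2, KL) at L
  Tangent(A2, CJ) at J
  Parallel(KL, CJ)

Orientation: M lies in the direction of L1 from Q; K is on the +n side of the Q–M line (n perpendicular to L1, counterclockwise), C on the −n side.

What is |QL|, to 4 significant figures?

50.91

The slot axis is L1's direction at -20.6°, so u = (cos -20.6°, sin -20.6°) = (0.9361, -0.3518) and n = (−sin -20.6°, cos -20.6°) = (0.3518, 0.9361). Q is at the origin and M lies 50.4 along u from Q, so M = 50.4·u = (47.18, -17.73). Tangency of A1 to both parallel lines with radius 7.2 puts K and C at Q ± 7.2·n: K = (2.533, 6.740), C = (-2.533, -6.740). Equal radii place L and J the same way about M: L = M + 7.2·n = (49.71, -10.99), J = M − 7.2·n = (44.64, -24.47). Then |QL| = |L − Q| = 50.91.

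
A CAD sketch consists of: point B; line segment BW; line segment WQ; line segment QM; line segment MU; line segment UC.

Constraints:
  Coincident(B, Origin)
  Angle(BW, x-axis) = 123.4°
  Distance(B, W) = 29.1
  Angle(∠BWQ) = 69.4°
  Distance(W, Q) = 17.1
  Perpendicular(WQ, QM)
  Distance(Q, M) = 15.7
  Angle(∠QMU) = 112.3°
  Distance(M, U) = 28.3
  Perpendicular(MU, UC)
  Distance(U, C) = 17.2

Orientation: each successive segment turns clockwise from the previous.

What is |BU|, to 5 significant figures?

19.339

B is at the origin; BW runs at 123.4° with length 29.1, so W = (-16.019, 24.294). ∠BWQ = 69.4° gives WQ at 12.800° from the x-axis; with |WQ| = 17.1, Q = (0.65606, 28.083). The perpendicularity gives QM at right angles to WQ, so QM runs at -77.200°; with |QM| = 15.7, M = (4.1344, 12.773). ∠QMU = 112.3° gives MU at -144.90° from the x-axis; with |MU| = 28.3, U = (-19.019, -3.4999). Then |BU| = |U − B| = 19.339.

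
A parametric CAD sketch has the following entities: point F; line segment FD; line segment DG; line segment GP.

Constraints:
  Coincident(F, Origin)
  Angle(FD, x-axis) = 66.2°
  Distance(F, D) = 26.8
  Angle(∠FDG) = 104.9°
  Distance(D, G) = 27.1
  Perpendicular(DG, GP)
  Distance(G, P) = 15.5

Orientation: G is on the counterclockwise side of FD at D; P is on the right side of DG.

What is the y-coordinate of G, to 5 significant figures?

41.465

F is at the origin; FD runs at 66.2° with length 26.8, so D = 26.8·(cos 66.2°, sin 66.2°) = (10.815, 24.521). ∠FDG = 104.9°, so DG runs at 66.2° + (180° − 104.9°) = 141.30° from the x-axis; with |DG| = 27.1, G = D + 27.1·(cos 141.30°, sin 141.30°) = (-10.335, 41.465). So G.y = 41.465.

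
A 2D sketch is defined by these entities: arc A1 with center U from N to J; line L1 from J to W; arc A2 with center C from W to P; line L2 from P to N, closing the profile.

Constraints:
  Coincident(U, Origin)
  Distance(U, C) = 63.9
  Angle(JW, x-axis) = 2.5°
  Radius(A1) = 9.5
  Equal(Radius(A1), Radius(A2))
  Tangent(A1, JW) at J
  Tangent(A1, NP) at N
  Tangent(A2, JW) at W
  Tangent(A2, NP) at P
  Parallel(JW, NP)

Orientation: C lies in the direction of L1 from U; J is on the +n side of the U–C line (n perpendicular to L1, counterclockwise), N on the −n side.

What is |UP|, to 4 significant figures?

64.60

The slot axis is L1's direction at 2.5°, so u = (cos 2.5°, sin 2.5°) = (0.9990, 0.04362) and n = (−sin 2.5°, cos 2.5°) = (-0.04362, 0.9990). U is at the origin and C lies 63.9 along u from U, so C = 63.9·u = (63.84, 2.787). Tangency of A1 to both parallel lines with radius 9.5 puts J and N at U ± 9.5·n: J = (-0.4144, 9.491), N = (0.4144, -9.491). Equal radii place W and P the same way about C: W = C + 9.5·n = (63.42, 12.28), P = C − 9.5·n = (64.25, -6.704). Then |UP| = |P − U| = 64.60.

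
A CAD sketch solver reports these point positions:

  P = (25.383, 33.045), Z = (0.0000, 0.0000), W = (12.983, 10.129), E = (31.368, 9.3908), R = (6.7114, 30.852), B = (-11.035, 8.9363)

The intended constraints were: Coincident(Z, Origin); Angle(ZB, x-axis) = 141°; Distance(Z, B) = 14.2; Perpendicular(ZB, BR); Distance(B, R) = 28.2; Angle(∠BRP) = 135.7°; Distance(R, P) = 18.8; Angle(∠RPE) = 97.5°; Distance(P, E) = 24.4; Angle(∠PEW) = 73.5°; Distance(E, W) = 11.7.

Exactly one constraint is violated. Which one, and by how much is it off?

Distance(E, W) = 11.7 — off by 6.70.

Z = (0.00, 0.00) ✓; ZB at 141.0° ✓; |ZB| = 14.20 ✓; ∠(ZB, BR) = 90.00° ✓; |BR| = 28.20 ✓; ∠BRP = 135.7° ✓; |RP| = 18.80 ✓; ∠RPE = 97.50° ✓; |PE| = 24.40 ✓; ∠PEW = 73.50° ✓; |EW| = 18.40 ✗.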